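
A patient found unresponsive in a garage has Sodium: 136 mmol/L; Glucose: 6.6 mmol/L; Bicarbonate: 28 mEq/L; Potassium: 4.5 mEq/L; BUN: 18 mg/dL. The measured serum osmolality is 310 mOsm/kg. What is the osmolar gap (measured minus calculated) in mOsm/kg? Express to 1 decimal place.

Calculated osmolality = 2·Na + glucose + BUN/2.8
= 2·136 + 6.6 + 18/2.8
= 272 + 6.60 + 6.43
= 285.03 mOsm/kg ≈ 285.0 mOsm/kg
Osmolar gap = measured − calculated = 310 − 285.0 = 25.0 mOsm/kg

25.0 mOsm/kg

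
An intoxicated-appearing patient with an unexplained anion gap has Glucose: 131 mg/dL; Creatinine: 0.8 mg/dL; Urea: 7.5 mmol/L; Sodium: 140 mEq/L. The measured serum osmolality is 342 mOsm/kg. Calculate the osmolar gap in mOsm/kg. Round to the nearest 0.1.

47.2 mOsm/kg

Calculated osmolality = 2·Na + glucose/18 + urea
= 2·140 + 131/18 + 7.5
= 280 + 7.28 + 7.50
= 294.78 mOsm/kg ≈ 294.8 mOsm/kg
Osmolar gap = measured − calculated = 342 − 294.8 = 47.2 mOsm/kg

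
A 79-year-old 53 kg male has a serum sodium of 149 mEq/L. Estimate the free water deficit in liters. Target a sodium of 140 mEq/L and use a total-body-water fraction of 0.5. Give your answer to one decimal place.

1.7 L

TBW = 0.5 · 53 = 26.5 L
Free water deficit = TBW · (Na/140 − 1)
= 26.5 · (149/140 − 1)
= 26.5 · 0.0643
= 1.7 L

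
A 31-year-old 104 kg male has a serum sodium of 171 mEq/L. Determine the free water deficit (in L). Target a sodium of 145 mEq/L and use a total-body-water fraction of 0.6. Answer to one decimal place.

TBW = 0.6 · 104 = 62.4 L
Free water deficit = TBW · (Na/145 − 1)
= 62.4 · (171/145 − 1)
= 62.4 · 0.1793
= 11.19 L

11.2 L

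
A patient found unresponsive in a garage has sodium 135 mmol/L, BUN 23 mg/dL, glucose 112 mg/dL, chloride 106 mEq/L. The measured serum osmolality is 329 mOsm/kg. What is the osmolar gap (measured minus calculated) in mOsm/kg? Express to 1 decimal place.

Calculated osmolality = 2·Na + glucose/18 + BUN/2.8
= 2·135 + 112/18 + 23/2.8
= 270 + 6.22 + 8.21
= 284.43 mOsm/kg ≈ 284.4 mOsm/kg
Osmolar gap = measured − calculated = 329 − 284.4 = 44.6 mOsm/kg

44.6 mOsm/kg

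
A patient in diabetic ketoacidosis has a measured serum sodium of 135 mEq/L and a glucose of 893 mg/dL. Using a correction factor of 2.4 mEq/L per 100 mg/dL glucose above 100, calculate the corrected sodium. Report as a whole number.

Corrected Na = measured Na + 2.4 · (glucose − 100)/100
= 135 + 2.4 · (893 − 100)/100
= 135 + 19
= 154 mEq/L

154 mEq/L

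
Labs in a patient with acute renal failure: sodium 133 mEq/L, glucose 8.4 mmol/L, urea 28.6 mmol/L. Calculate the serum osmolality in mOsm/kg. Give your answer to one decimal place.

Calculated osmolality = 2·Na + glucose + urea
= 2·133 + 8.4 + 28.6
= 266 + 8.40 + 28.60
= 303 mOsm/kg

303.0 mOsm/kg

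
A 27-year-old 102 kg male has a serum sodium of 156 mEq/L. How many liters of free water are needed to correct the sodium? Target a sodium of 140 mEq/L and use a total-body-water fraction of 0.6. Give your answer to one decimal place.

7.0 L

TBW = 0.6 · 102 = 61.2 L
Free water deficit = TBW · (Na/140 − 1)
= 61.2 · (156/140 − 1)
= 61.2 · 0.1143
= 7 L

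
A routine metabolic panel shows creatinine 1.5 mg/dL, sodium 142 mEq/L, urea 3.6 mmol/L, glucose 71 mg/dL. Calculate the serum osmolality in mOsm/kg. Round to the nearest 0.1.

Calculated osmolality = 2·Na + glucose/18 + urea
= 2·142 + 71/18 + 3.6
= 284 + 3.94 + 3.60
= 291.54 mOsm/kg

291.5 mOsm/kg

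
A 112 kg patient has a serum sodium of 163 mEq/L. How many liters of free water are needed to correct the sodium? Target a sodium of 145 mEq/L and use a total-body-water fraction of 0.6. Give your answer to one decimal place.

8.3 L

TBW = 0.6 · 112 = 67.2 L
Free water deficit = TBW · (Na/145 − 1)
= 67.2 · (163/145 − 1)
= 67.2 · 0.1241
= 8.34 L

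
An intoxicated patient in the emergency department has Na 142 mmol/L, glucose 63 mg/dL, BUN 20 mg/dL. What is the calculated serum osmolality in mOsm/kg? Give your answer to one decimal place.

Calculated osmolality = 2·Na + glucose/18 + BUN/2.8
= 2·142 + 63/18 + 20/2.8
= 284 + 3.50 + 7.14
= 294.64 mOsm/kg

294.6 mOsm/kg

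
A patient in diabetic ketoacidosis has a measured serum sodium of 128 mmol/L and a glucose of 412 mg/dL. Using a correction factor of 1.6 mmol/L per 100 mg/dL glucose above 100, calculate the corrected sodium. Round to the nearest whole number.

133 mmol/L

Corrected Na = measured Na + 1.6 · (glucose − 100)/100
= 128 + 1.6 · (412 − 100)/100
= 128 + 5
= 133 mmol/L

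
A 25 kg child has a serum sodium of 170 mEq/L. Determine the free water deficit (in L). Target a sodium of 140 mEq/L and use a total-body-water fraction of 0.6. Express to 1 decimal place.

TBW = 0.6 · 25 = 15 L
Free water deficit = TBW · (Na/140 − 1)
= 15 · (170/140 − 1)
= 15 · 0.2143
= 3.21 L

3.2 L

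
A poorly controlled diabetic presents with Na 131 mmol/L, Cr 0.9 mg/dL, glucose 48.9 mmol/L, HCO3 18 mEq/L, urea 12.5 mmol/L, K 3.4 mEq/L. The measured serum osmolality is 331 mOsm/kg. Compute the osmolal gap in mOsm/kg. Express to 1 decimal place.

Calculated osmolality = 2·Na + glucose + urea
= 2·131 + 48.9 + 12.5
= 262 + 48.90 + 12.50
= 323.4 mOsm/kg ≈ 323.4 mOsm/kg
Osmolar gap = measured − calculated = 331 − 323.4 = 7.6 mOsm/kg

7.6 mOsm/kg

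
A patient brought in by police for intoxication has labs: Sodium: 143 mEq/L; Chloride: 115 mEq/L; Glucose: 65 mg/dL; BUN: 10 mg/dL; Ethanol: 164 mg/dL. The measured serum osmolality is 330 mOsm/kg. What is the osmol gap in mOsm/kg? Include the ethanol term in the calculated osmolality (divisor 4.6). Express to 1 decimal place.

1.2 mOsm/kg

Calculated osmolality = 2·Na + glucose/18 + BUN/2.8 + ethanol/4.6
= 2·143 + 65/18 + 10/2.8 + 164/4.6
= 286 + 3.61 + 3.57 + 35.65
= 328.83 mOsm/kg ≈ 328.8 mOsm/kg
Osmolar gap = measured − calculated = 330 − 328.8 = 1.2 mOsm/kg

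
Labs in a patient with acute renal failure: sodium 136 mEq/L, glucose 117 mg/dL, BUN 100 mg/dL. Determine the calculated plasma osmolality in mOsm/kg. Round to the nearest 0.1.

Calculated osmolality = 2·Na + glucose/18 + BUN/2.8
= 2·136 + 117/18 + 100/2.8
= 272 + 6.50 + 35.71
= 314.21 mOsm/kg

314.2 mOsm/kg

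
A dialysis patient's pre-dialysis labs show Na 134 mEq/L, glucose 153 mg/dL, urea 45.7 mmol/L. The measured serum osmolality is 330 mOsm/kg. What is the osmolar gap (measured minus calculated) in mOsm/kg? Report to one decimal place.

Calculated osmolality = 2·Na + glucose/18 + urea
= 2·134 + 153/18 + 45.7
= 268 + 8.50 + 45.70
= 322.2 mOsm/kg ≈ 322.2 mOsm/kg
Osmolar gap = measured − calculated = 330 − 322.2 = 7.8 mOsm/kg

7.8 mOsm/kg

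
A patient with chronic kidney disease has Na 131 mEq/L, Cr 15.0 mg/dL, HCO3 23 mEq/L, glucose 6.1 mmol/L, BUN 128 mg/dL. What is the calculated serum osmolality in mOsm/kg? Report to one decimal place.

Calculated osmolality = 2·Na + glucose + BUN/2.8
= 2·131 + 6.1 + 128/2.8
= 262 + 6.10 + 45.71
= 313.81 mOsm/kg

313.8 mOsm/kg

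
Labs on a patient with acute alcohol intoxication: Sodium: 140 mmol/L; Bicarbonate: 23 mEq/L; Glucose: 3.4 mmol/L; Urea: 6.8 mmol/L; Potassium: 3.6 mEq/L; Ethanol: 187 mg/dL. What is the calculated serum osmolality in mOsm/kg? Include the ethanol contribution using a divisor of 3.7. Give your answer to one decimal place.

Calculated osmolality = 2·Na + glucose + urea + ethanol/3.7
= 2·140 + 3.4 + 6.8 + 187/3.7
= 280 + 3.40 + 6.80 + 50.54
= 340.74 mOsm/kg

340.7 mOsm/kg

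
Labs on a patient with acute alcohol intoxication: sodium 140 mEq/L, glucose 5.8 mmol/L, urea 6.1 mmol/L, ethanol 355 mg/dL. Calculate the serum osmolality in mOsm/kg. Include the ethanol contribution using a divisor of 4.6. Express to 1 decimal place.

369.1 mOsm/kg

Calculated osmolality = 2·Na + glucose + urea + ethanol/4.6
= 2·140 + 5.8 + 6.1 + 355/4.6
= 280 + 5.80 + 6.10 + 77.17
= 369.07 mOsm/kg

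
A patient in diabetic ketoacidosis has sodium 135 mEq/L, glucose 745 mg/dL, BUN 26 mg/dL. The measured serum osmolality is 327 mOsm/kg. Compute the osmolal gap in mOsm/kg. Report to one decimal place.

Calculated osmolality = 2·Na + glucose/18 + BUN/2.8
= 2·135 + 745/18 + 26/2.8
= 270 + 41.39 + 9.29
= 320.68 mOsm/kg ≈ 320.7 mOsm/kg
Osmolar gap = measured − calculated = 327 − 320.7 = 6.3 mOsm/kg

6.3 mOsm/kg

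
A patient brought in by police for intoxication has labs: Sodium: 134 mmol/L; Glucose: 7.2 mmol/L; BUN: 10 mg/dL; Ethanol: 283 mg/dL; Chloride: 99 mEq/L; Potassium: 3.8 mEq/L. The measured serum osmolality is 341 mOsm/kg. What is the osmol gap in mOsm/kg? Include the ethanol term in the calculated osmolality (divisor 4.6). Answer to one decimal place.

0.7 mOsm/kg

Calculated osmolality = 2·Na + glucose + BUN/2.8 + ethanol/4.6
= 2·134 + 7.2 + 10/2.8 + 283/4.6
= 268 + 7.20 + 3.57 + 61.52
= 340.29 mOsm/kg ≈ 340.3 mOsm/kg
Osmolar gap = measured − calculated = 341 − 340.3 = 0.7 mOsm/kg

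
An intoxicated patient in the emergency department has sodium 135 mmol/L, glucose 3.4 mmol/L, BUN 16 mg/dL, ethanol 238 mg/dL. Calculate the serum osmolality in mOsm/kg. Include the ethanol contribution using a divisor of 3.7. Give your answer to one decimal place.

343.4 mOsm/kg

Calculated osmolality = 2·Na + glucose + BUN/2.8 + ethanol/3.7
= 2·135 + 3.4 + 16/2.8 + 238/3.7
= 270 + 3.40 + 5.71 + 64.32
= 343.43 mOsm/kg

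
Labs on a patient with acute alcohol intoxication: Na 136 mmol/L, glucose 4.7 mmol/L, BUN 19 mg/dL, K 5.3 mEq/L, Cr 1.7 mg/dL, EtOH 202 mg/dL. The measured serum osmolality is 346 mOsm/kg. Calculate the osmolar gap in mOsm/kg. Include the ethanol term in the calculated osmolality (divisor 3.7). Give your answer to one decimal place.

7.9 mOsm/kg

Calculated osmolality = 2·Na + glucose + BUN/2.8 + ethanol/3.7
= 2·136 + 4.7 + 19/2.8 + 202/3.7
= 272 + 4.70 + 6.79 + 54.59
= 338.08 mOsm/kg ≈ 338.1 mOsm/kg
Osmolar gap = measured − calculated = 346 − 338.1 = 7.9 mOsm/kg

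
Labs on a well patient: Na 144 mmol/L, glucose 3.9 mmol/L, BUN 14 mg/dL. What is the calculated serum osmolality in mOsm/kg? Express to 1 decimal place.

296.9 mOsm/kg

Calculated osmolality = 2·Na + glucose + BUN/2.8
= 2·144 + 3.9 + 14/2.8
= 288 + 3.90 + 5
= 296.9 mOsm/kg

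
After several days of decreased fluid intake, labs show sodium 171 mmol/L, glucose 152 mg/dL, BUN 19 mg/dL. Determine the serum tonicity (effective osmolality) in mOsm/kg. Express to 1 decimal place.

350.4 mOsm/kg

Effective osmolality excludes urea (freely permeant across cell membranes):
2·Na + glucose/18
= 2·171 + 152/18
= 342 + 8.44
= 350.44 mOsm/kg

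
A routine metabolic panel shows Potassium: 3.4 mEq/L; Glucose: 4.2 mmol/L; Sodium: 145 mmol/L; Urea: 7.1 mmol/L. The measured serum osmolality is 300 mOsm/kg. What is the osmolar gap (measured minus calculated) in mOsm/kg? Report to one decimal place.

-1.3 mOsm/kg

Calculated osmolality = 2·Na + glucose + urea
= 2·145 + 4.2 + 7.1
= 290 + 4.20 + 7.10
= 301.3 mOsm/kg ≈ 301.3 mOsm/kg
Osmolar gap = measured − calculated = 300 − 301.3 = -1.3 mOsm/kg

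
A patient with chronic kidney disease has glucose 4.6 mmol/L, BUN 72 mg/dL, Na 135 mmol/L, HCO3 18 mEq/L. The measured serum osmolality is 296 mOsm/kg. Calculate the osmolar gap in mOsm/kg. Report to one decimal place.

-4.3 mOsm/kg

Calculated osmolality = 2·Na + glucose + BUN/2.8
= 2·135 + 4.6 + 72/2.8
= 270 + 4.60 + 25.71
= 300.31 mOsm/kg ≈ 300.3 mOsm/kg
Osmolar gap = measured − calculated = 296 − 300.3 = -4.3 mOsm/kg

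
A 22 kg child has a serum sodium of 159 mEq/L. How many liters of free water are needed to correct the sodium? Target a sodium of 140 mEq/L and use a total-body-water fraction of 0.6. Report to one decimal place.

1.8 L

TBW = 0.6 · 22 = 13.2 L
Free water deficit = TBW · (Na/140 − 1)
= 13.2 · (159/140 − 1)
= 13.2 · 0.1357
= 1.79 L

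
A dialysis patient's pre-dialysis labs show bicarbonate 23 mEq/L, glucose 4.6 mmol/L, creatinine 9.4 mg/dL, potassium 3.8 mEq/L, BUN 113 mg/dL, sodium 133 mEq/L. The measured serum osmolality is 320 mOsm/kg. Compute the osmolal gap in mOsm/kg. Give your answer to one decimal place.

9.0 mOsm/kg

Calculated osmolality = 2·Na + glucose + BUN/2.8
= 2·133 + 4.6 + 113/2.8
= 266 + 4.60 + 40.36
= 310.96 mOsm/kg ≈ 311.0 mOsm/kg
Osmolar gap = measured − calculated = 320 − 311.0 = 9.0 mOsm/kg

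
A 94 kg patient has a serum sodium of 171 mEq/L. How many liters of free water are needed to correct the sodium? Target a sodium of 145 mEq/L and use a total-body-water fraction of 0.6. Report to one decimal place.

10.1 L

TBW = 0.6 · 94 = 56.4 L
Free water deficit = TBW · (Na/145 − 1)
= 56.4 · (171/145 − 1)
= 56.4 · 0.1793
= 10.11 L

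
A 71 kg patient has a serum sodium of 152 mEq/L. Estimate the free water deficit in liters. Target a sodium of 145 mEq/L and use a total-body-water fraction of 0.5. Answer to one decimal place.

1.7 L

TBW = 0.5 · 71 = 35.5 L
Free water deficit = TBW · (Na/145 − 1)
= 35.5 · (152/145 − 1)
= 35.5 · 0.0483
= 1.71 L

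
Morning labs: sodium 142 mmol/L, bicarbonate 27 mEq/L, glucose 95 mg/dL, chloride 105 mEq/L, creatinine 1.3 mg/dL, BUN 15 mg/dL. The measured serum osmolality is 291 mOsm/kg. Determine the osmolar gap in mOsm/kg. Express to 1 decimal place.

-3.6 mOsm/kg

Calculated osmolality = 2·Na + glucose/18 + BUN/2.8
= 2·142 + 95/18 + 15/2.8
= 284 + 5.28 + 5.36
= 294.64 mOsm/kg ≈ 294.6 mOsm/kg
Osmolar gap = measured − calculated = 291 − 294.6 = -3.6 mOsm/kg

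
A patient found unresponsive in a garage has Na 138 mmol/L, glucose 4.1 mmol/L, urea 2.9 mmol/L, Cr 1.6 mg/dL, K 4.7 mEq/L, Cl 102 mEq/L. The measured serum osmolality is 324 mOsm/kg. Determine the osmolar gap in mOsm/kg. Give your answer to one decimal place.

Calculated osmolality = 2·Na + glucose + urea
= 2·138 + 4.1 + 2.9
= 276 + 4.10 + 2.90
= 283 mOsm/kg ≈ 283.0 mOsm/kg
Osmolar gap = measured − calculated = 324 − 283.0 = 41.0 mOsm/kg

41.0 mOsm/kg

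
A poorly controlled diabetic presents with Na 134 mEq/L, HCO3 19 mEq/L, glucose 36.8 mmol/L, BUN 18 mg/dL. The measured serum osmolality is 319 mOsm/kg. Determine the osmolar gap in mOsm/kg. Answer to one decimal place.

Calculated osmolality = 2·Na + glucose + BUN/2.8
= 2·134 + 36.8 + 18/2.8
= 268 + 36.80 + 6.43
= 311.23 mOsm/kg ≈ 311.2 mOsm/kg
Osmolar gap = measured − calculated = 319 − 311.2 = 7.8 mOsm/kg

7.8 mOsm/kg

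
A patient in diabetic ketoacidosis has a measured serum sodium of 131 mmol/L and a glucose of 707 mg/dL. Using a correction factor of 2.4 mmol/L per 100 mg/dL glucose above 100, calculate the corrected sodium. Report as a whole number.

146 mmol/L

Corrected Na = measured Na + 2.4 · (glucose − 100)/100
= 131 + 2.4 · (707 − 100)/100
= 131 + 14.6
= 145.6 mmol/L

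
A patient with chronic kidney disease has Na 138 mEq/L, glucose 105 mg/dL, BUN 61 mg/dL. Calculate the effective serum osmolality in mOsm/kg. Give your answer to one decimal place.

281.8 mOsm/kg

Effective osmolality excludes urea (freely permeant across cell membranes):
2·Na + glucose/18
= 2·138 + 105/18
= 276 + 5.83
= 281.83 mOsm/kg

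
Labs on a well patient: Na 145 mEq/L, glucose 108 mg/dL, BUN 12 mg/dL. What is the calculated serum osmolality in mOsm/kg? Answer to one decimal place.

300.3 mOsm/kg

Calculated osmolality = 2·Na + glucose/18 + BUN/2.8
= 2·145 + 108/18 + 12/2.8
= 290 + 6 + 4.29
= 300.29 mOsm/kg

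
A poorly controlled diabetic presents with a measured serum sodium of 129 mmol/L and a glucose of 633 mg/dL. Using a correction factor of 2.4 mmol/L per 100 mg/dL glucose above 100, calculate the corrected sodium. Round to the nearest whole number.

Corrected Na = measured Na + 2.4 · (glucose − 100)/100
= 129 + 2.4 · (633 − 100)/100
= 129 + 12.8
= 141.8 mmol/L

142 mmol/L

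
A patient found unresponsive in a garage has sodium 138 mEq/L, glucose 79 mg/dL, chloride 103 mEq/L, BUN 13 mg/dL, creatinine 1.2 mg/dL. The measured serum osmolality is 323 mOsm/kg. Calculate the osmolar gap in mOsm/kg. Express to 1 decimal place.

38.0 mOsm/kg

Calculated osmolality = 2·Na + glucose/18 + BUN/2.8
= 2·138 + 79/18 + 13/2.8
= 276 + 4.39 + 4.64
= 285.03 mOsm/kg ≈ 285.0 mOsm/kg
Osmolar gap = measured − calculated = 323 − 285.0 = 38.0 mOsm/kg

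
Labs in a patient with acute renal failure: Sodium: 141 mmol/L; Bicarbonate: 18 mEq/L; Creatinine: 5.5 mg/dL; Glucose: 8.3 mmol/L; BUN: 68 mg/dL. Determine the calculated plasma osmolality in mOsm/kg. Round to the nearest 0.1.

Calculated osmolality = 2·Na + glucose + BUN/2.8
= 2·141 + 8.3 + 68/2.8
= 282 + 8.30 + 24.29
= 314.59 mOsm/kg

314.6 mOsm/kg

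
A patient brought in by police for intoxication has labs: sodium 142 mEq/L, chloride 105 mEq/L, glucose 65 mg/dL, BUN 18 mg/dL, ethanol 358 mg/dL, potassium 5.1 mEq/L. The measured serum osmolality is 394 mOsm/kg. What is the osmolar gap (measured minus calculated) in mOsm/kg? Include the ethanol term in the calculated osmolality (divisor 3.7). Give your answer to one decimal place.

Calculated osmolality = 2·Na + glucose/18 + BUN/2.8 + ethanol/3.7
= 2·142 + 65/18 + 18/2.8 + 358/3.7
= 284 + 3.61 + 6.43 + 96.76
= 390.8 mOsm/kg ≈ 390.8 mOsm/kg
Osmolar gap = measured − calculated = 394 − 390.8 = 3.2 mOsm/kg

3.2 mOsm/kg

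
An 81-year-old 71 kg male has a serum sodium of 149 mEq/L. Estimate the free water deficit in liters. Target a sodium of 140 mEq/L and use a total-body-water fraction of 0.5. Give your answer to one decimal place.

2.3 L

TBW = 0.5 · 71 = 35.5 L
Free water deficit = TBW · (Na/140 − 1)
= 35.5 · (149/140 − 1)
= 35.5 · 0.0643
= 2.28 L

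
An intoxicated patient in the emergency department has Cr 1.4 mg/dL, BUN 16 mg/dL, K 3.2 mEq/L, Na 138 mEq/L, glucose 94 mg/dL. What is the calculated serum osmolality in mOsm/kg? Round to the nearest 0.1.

Calculated osmolality = 2·Na + glucose/18 + BUN/2.8
= 2·138 + 94/18 + 16/2.8
= 276 + 5.22 + 5.71
= 286.93 mOsm/kg

286.9 mOsm/kg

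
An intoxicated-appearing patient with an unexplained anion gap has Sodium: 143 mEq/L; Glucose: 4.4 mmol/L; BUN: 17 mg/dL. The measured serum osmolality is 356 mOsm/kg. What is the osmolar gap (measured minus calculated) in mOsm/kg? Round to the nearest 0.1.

59.5 mOsm/kg

Calculated osmolality = 2·Na + glucose + BUN/2.8
= 2·143 + 4.4 + 17/2.8
= 286 + 4.40 + 6.07
= 296.47 mOsm/kg ≈ 296.5 mOsm/kg
Osmolar gap = measured − calculated = 356 − 296.5 = 59.5 mOsm/kg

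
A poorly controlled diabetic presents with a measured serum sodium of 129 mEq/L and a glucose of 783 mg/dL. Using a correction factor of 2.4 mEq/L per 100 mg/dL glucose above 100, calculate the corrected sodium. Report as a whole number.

Corrected Na = measured Na + 2.4 · (glucose − 100)/100
= 129 + 2.4 · (783 − 100)/100
= 129 + 16.4
= 145.4 mEq/L

145 mEq/L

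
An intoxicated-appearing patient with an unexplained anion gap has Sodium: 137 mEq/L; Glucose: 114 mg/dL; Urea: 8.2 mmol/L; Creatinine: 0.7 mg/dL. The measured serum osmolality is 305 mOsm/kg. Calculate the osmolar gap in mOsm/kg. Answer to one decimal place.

16.5 mOsm/kg

Calculated osmolality = 2·Na + glucose/18 + urea
= 2·137 + 114/18 + 8.2
= 274 + 6.33 + 8.20
= 288.53 mOsm/kg ≈ 288.5 mOsm/kg
Osmolar gap = measured − calculated = 305 − 288.5 = 16.5 mOsm/kg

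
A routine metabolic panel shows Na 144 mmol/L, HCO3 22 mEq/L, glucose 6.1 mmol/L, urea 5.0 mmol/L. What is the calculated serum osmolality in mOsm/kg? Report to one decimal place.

299.1 mOsm/kg

Calculated osmolality = 2·Na + glucose + urea
= 2·144 + 6.1 + 5
= 288 + 6.10 + 5
= 299.1 mOsm/kg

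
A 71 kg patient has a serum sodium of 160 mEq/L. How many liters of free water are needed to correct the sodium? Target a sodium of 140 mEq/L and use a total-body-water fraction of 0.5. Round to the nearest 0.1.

5.1 L

TBW = 0.5 · 71 = 35.5 L
Free water deficit = TBW · (Na/140 − 1)
= 35.5 · (160/140 − 1)
= 35.5 · 0.1429
= 5.07 L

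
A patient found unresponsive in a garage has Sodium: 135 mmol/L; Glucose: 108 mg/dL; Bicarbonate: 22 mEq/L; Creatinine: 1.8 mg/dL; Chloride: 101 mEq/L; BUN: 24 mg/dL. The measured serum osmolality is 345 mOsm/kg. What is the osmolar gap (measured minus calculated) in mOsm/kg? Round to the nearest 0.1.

60.4 mOsm/kg

Calculated osmolality = 2·Na + glucose/18 + BUN/2.8
= 2·135 + 108/18 + 24/2.8
= 270 + 6 + 8.57
= 284.57 mOsm/kg ≈ 284.6 mOsm/kg
Osmolar gap = measured − calculated = 345 − 284.6 = 60.4 mOsm/kg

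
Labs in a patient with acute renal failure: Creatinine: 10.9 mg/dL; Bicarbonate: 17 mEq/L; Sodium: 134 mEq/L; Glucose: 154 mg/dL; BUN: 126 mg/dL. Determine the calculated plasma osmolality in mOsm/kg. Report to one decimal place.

Calculated osmolality = 2·Na + glucose/18 + BUN/2.8
= 2·134 + 154/18 + 126/2.8
= 268 + 8.56 + 45
= 321.56 mOsm/kg

321.6 mOsm/kg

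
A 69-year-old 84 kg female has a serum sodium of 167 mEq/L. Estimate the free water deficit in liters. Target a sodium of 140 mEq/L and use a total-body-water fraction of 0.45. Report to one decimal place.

7.3 L

TBW = 0.45 · 84 = 37.8 L
Free water deficit = TBW · (Na/140 − 1)
= 37.8 · (167/140 − 1)
= 37.8 · 0.1929
= 7.29 L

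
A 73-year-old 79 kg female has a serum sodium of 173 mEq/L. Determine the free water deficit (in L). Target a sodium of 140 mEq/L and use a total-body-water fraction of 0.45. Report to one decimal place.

8.4 L

TBW = 0.45 · 79 = 35.55 L
Free water deficit = TBW · (Na/140 − 1)
= 35.55 · (173/140 − 1)
= 35.55 · 0.2357
= 8.38 L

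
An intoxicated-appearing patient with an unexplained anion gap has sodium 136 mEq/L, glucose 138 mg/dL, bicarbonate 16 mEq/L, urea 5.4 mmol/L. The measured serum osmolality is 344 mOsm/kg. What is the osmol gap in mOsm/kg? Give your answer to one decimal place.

58.9 mOsm/kg

Calculated osmolality = 2·Na + glucose/18 + urea
= 2·136 + 138/18 + 5.4
= 272 + 7.67 + 5.40
= 285.07 mOsm/kg ≈ 285.1 mOsm/kg
Osmolar gap = measured − calculated = 344 − 285.1 = 58.9 mOsm/kg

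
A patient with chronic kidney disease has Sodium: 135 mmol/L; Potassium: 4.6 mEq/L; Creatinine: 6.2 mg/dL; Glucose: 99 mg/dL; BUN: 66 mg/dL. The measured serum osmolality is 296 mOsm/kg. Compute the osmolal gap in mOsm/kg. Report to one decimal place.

Calculated osmolality = 2·Na + glucose/18 + BUN/2.8
= 2·135 + 99/18 + 66/2.8
= 270 + 5.50 + 23.57
= 299.07 mOsm/kg ≈ 299.1 mOsm/kg
Osmolar gap = measured − calculated = 296 − 299.1 = -3.1 mOsm/kg

-3.1 mOsm/kg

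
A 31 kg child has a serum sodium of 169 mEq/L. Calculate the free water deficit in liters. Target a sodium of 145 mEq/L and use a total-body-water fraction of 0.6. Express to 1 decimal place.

3.1 L

TBW = 0.6 · 31 = 18.6 L
Free water deficit = TBW · (Na/145 − 1)
= 18.6 · (169/145 − 1)
= 18.6 · 0.1655
= 3.08 L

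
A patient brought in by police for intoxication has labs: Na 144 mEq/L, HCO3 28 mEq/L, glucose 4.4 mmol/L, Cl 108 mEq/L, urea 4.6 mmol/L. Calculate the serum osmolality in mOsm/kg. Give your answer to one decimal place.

297.0 mOsm/kg

Calculated osmolality = 2·Na + glucose + urea
= 2·144 + 4.4 + 4.6
= 288 + 4.40 + 4.60
= 297 mOsm/kg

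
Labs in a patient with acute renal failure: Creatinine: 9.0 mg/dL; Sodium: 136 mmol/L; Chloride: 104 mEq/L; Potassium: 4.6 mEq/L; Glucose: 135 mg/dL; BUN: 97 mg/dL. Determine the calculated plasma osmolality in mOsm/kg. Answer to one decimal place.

Calculated osmolality = 2·Na + glucose/18 + BUN/2.8
= 2·136 + 135/18 + 97/2.8
= 272 + 7.50 + 34.64
= 314.14 mOsm/kg

314.1 mOsm/kg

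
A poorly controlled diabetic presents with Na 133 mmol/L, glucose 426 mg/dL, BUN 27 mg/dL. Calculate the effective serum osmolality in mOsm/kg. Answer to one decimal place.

289.7 mOsm/kg

Effective osmolality excludes urea (freely permeant across cell membranes):
2·Na + glucose/18
= 2·133 + 426/18
= 266 + 23.67
= 289.67 mOsm/kg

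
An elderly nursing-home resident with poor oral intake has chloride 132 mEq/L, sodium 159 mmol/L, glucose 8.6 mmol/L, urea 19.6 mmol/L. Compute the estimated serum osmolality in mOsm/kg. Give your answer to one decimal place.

Calculated osmolality = 2·Na + glucose + urea
= 2·159 + 8.6 + 19.6
= 318 + 8.60 + 19.60
= 346.2 mOsm/kg

346.2 mOsm/kg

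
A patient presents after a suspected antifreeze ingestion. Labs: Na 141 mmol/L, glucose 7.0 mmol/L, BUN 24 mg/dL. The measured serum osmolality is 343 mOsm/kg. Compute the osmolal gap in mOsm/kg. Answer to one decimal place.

45.4 mOsm/kg

Calculated osmolality = 2·Na + glucose + BUN/2.8
= 2·141 + 7 + 24/2.8
= 282 + 7 + 8.57
= 297.57 mOsm/kg ≈ 297.6 mOsm/kg
Osmolar gap = measured − calculated = 343 − 297.6 = 45.4 mOsm/kg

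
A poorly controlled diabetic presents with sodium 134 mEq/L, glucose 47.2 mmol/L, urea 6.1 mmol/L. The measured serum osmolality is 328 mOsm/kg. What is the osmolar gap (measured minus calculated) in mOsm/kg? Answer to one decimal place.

Calculated osmolality = 2·Na + glucose + urea
= 2·134 + 47.2 + 6.1
= 268 + 47.20 + 6.10
= 321.3 mOsm/kg ≈ 321.3 mOsm/kg
Osmolar gap = measured − calculated = 328 − 321.3 = 6.7 mOsm/kg

6.7 mOsm/kg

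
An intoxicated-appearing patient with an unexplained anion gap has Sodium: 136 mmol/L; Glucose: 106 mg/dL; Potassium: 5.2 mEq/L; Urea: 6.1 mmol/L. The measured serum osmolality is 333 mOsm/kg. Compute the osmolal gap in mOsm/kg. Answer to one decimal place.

Calculated osmolality = 2·Na + glucose/18 + urea
= 2·136 + 106/18 + 6.1
= 272 + 5.89 + 6.10
= 283.99 mOsm/kg ≈ 284.0 mOsm/kg
Osmolar gap = measured − calculated = 333 − 284.0 = 49.0 mOsm/kg

49.0 mOsm/kg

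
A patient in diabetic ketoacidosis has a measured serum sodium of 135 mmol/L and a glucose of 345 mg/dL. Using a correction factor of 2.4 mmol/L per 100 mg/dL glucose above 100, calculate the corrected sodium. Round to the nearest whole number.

141 mmol/L

Corrected Na = measured Na + 2.4 · (glucose − 100)/100
= 135 + 2.4 · (345 − 100)/100
= 135 + 5.9
= 140.9 mmol/L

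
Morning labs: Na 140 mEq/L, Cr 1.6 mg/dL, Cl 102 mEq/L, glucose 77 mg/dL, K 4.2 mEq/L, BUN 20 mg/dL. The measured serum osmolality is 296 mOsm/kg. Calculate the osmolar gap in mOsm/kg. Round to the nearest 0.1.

Calculated osmolality = 2·Na + glucose/18 + BUN/2.8
= 2·140 + 77/18 + 20/2.8
= 280 + 4.28 + 7.14
= 291.42 mOsm/kg ≈ 291.4 mOsm/kg
Osmolar gap = measured − calculated = 296 − 291.4 = 4.6 mOsm/kg

4.6 mOsm/kg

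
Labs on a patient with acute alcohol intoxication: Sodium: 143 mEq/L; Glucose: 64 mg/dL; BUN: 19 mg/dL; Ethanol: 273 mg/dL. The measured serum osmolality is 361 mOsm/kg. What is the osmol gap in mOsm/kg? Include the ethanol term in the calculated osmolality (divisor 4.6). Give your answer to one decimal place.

Calculated osmolality = 2·Na + glucose/18 + BUN/2.8 + ethanol/4.6
= 2·143 + 64/18 + 19/2.8 + 273/4.6
= 286 + 3.56 + 6.79 + 59.35
= 355.7 mOsm/kg ≈ 355.7 mOsm/kg
Osmolar gap = measured − calculated = 361 − 355.7 = 5.3 mOsm/kg

5.3 mOsm/kg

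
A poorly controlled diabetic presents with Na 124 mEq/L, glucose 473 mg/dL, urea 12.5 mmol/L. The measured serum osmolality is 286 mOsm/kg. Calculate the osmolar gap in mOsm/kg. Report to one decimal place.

Calculated osmolality = 2·Na + glucose/18 + urea
= 2·124 + 473/18 + 12.5
= 248 + 26.28 + 12.50
= 286.78 mOsm/kg ≈ 286.8 mOsm/kg
Osmolar gap = measured − calculated = 286 − 286.8 = -0.8 mOsm/kg

-0.8 mOsm/kg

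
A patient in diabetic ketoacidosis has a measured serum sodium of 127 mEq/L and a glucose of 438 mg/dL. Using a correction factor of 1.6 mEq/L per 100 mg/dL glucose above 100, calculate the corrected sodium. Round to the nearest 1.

132 mEq/L

Corrected Na = measured Na + 1.6 · (glucose − 100)/100
= 127 + 1.6 · (438 − 100)/100
= 127 + 5.4
= 132.4 mEq/L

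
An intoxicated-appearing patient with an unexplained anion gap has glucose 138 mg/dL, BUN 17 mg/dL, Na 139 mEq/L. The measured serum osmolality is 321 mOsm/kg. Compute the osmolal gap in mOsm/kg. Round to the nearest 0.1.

29.3 mOsm/kg

Calculated osmolality = 2·Na + glucose/18 + BUN/2.8
= 2·139 + 138/18 + 17/2.8
= 278 + 7.67 + 6.07
= 291.74 mOsm/kg ≈ 291.7 mOsm/kg
Osmolar gap = measured − calculated = 321 − 291.7 = 29.3 mOsm/kg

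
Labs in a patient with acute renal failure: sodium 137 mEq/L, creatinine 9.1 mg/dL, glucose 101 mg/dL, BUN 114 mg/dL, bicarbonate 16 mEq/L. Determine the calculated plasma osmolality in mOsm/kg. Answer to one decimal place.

320.3 mOsm/kg

Calculated osmolality = 2·Na + glucose/18 + BUN/2.8
= 2·137 + 101/18 + 114/2.8
= 274 + 5.61 + 40.71
= 320.32 mOsm/kg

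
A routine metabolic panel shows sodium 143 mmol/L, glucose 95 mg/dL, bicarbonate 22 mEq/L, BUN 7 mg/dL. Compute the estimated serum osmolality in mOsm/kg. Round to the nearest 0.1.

293.8 mOsm/kg

Calculated osmolality = 2·Na + glucose/18 + BUN/2.8
= 2·143 + 95/18 + 7/2.8
= 286 + 5.28 + 2.50
= 293.78 mOsm/kg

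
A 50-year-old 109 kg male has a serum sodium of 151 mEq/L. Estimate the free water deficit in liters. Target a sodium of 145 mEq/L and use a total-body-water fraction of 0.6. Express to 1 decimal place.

2.7 L

TBW = 0.6 · 109 = 65.4 L
Free water deficit = TBW · (Na/145 − 1)
= 65.4 · (151/145 − 1)
= 65.4 · 0.0414
= 2.71 L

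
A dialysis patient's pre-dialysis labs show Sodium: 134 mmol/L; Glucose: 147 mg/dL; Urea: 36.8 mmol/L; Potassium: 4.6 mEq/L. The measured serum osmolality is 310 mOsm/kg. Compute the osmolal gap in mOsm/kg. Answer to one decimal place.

-3.0 mOsm/kg

Calculated osmolality = 2·Na + glucose/18 + urea
= 2·134 + 147/18 + 36.8
= 268 + 8.17 + 36.80
= 312.97 mOsm/kg ≈ 313.0 mOsm/kg
Osmolar gap = measured − calculated = 310 − 313.0 = -3.0 mOsm/kg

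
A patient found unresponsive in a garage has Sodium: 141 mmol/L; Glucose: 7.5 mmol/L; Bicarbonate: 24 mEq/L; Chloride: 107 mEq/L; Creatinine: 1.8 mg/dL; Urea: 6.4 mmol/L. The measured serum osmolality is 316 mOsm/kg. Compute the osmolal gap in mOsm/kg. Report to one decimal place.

Calculated osmolality = 2·Na + glucose + urea
= 2·141 + 7.5 + 6.4
= 282 + 7.50 + 6.40
= 295.9 mOsm/kg ≈ 295.9 mOsm/kg
Osmolar gap = measured − calculated = 316 − 295.9 = 20.1 mOsm/kg

20.1 mOsm/kg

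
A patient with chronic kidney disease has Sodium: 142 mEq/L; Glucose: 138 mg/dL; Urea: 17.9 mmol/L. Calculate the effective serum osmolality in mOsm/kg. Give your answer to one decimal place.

Effective osmolality excludes urea (freely permeant across cell membranes):
2·Na + glucose/18
= 2·142 + 138/18
= 284 + 7.67
= 291.67 mOsm/kg

291.7 mOsm/kg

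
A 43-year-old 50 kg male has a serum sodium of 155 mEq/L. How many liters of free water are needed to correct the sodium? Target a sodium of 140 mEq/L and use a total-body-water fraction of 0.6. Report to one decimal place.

3.2 L

TBW = 0.6 · 50 = 30 L
Free water deficit = TBW · (Na/140 − 1)
= 30 · (155/140 − 1)
= 30 · 0.1071
= 3.21 L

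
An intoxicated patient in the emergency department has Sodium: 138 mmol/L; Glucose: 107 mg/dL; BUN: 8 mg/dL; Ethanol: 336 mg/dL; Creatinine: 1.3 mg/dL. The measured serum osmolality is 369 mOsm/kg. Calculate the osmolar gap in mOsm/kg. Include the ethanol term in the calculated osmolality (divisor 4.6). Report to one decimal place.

Calculated osmolality = 2·Na + glucose/18 + BUN/2.8 + ethanol/4.6
= 2·138 + 107/18 + 8/2.8 + 336/4.6
= 276 + 5.94 + 2.86 + 73.04
= 357.84 mOsm/kg ≈ 357.8 mOsm/kg
Osmolar gap = measured − calculated = 369 − 357.8 = 11.2 mOsm/kg

11.2 mOsm/kg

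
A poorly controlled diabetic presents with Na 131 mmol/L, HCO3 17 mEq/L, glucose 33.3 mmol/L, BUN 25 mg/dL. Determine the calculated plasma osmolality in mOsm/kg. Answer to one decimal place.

304.2 mOsm/kg

Calculated osmolality = 2·Na + glucose + BUN/2.8
= 2·131 + 33.3 + 25/2.8
= 262 + 33.30 + 8.93
= 304.23 mOsm/kg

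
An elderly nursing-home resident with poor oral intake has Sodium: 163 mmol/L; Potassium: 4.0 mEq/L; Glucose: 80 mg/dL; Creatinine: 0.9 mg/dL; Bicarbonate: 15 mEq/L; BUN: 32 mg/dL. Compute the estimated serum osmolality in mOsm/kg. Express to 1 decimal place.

341.9 mOsm/kg

Calculated osmolality = 2·Na + glucose/18 + BUN/2.8
= 2·163 + 80/18 + 32/2.8
= 326 + 4.44 + 11.43
= 341.87 mOsm/kg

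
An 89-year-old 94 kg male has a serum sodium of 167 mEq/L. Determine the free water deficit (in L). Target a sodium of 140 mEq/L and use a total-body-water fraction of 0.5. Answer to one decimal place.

TBW = 0.5 · 94 = 47 L
Free water deficit = TBW · (Na/140 − 1)
= 47 · (167/140 − 1)
= 47 · 0.1929
= 9.07 L

9.1 L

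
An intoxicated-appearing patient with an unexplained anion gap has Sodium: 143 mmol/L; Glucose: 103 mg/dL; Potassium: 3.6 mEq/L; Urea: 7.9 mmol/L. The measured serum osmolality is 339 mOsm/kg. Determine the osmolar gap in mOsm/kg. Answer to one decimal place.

Calculated osmolality = 2·Na + glucose/18 + urea
= 2·143 + 103/18 + 7.9
= 286 + 5.72 + 7.90
= 299.62 mOsm/kg ≈ 299.6 mOsm/kg
Osmolar gap = measured − calculated = 339 − 299.6 = 39.4 mOsm/kg

39.4 mOsm/kg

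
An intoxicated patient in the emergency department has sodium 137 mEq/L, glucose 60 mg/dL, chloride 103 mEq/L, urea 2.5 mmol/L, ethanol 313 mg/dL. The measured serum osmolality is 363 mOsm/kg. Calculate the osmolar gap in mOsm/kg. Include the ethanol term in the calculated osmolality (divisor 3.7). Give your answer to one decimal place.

Calculated osmolality = 2·Na + glucose/18 + urea + ethanol/3.7
= 2·137 + 60/18 + 2.5 + 313/3.7
= 274 + 3.33 + 2.50 + 84.59
= 364.42 mOsm/kg ≈ 364.4 mOsm/kg
Osmolar gap = measured − calculated = 363 − 364.4 = -1.4 mOsm/kg

-1.4 mOsm/kg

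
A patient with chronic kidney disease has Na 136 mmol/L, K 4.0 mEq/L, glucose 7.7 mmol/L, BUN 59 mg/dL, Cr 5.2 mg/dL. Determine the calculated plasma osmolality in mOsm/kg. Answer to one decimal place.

Calculated osmolality = 2·Na + glucose + BUN/2.8
= 2·136 + 7.7 + 59/2.8
= 272 + 7.70 + 21.07
= 300.77 mOsm/kg

300.8 mOsm/kg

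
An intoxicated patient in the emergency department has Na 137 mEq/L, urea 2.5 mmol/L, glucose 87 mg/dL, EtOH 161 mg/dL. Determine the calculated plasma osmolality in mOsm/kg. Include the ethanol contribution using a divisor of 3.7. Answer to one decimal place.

324.8 mOsm/kg

Calculated osmolality = 2·Na + glucose/18 + urea + ethanol/3.7
= 2·137 + 87/18 + 2.5 + 161/3.7
= 274 + 4.83 + 2.50 + 43.51
= 324.84 mOsm/kg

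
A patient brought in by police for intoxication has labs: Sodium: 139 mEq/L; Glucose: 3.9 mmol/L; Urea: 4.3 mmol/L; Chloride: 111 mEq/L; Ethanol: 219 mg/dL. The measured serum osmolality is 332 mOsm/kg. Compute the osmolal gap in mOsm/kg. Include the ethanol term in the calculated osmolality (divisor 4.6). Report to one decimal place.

-1.8 mOsm/kg

Calculated osmolality = 2·Na + glucose + urea + ethanol/4.6
= 2·139 + 3.9 + 4.3 + 219/4.6
= 278 + 3.90 + 4.30 + 47.61
= 333.81 mOsm/kg ≈ 333.8 mOsm/kg
Osmolar gap = measured − calculated = 332 − 333.8 = -1.8 mOsm/kg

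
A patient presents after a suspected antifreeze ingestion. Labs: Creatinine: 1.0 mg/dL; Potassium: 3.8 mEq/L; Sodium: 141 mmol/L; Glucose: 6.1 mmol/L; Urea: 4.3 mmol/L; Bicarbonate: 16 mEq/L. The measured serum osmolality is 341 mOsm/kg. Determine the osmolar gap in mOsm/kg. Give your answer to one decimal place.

48.6 mOsm/kg

Calculated osmolality = 2·Na + glucose + urea
= 2·141 + 6.1 + 4.3
= 282 + 6.10 + 4.30
= 292.4 mOsm/kg ≈ 292.4 mOsm/kg
Osmolar gap = measured − calculated = 341 − 292.4 = 48.6 mOsm/kg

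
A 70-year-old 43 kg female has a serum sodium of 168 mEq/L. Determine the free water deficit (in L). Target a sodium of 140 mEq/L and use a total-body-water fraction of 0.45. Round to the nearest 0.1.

3.9 L

TBW = 0.45 · 43 = 19.35 L
Free water deficit = TBW · (Na/140 − 1)
= 19.35 · (168/140 − 1)
= 19.35 · 0.2
= 3.87 L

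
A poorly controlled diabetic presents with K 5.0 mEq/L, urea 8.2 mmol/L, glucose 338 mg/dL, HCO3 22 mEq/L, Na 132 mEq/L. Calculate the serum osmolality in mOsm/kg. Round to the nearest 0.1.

Calculated osmolality = 2·Na + glucose/18 + urea
= 2·132 + 338/18 + 8.2
= 264 + 18.78 + 8.20
= 290.98 mOsm/kg

291.0 mOsm/kg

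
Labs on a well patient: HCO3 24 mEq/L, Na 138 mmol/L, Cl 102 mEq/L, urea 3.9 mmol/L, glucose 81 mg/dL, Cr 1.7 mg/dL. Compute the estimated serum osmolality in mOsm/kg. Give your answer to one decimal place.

Calculated osmolality = 2·Na + glucose/18 + urea
= 2·138 + 81/18 + 3.9
= 276 + 4.50 + 3.90
= 284.4 mOsm/kg

284.4 mOsm/kg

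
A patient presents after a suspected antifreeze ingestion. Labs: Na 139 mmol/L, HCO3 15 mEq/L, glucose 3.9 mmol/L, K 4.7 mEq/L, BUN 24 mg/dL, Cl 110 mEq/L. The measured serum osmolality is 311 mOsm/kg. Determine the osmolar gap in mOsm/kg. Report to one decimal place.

20.5 mOsm/kg

Calculated osmolality = 2·Na + glucose + BUN/2.8
= 2·139 + 3.9 + 24/2.8
= 278 + 3.90 + 8.57
= 290.47 mOsm/kg ≈ 290.5 mOsm/kg
Osmolar gap = measured − calculated = 311 − 290.5 = 20.5 mOsm/kg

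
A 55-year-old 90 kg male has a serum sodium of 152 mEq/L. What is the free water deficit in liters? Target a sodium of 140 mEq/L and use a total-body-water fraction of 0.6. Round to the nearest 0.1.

4.6 L

TBW = 0.6 · 90 = 54 L
Free water deficit = TBW · (Na/140 − 1)
= 54 · (152/140 − 1)
= 54 · 0.0857
= 4.63 L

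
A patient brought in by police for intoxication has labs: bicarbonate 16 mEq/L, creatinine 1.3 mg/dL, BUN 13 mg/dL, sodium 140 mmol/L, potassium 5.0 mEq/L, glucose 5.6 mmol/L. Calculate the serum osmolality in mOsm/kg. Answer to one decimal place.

290.2 mOsm/kg

Calculated osmolality = 2·Na + glucose + BUN/2.8
= 2·140 + 5.6 + 13/2.8
= 280 + 5.60 + 4.64
= 290.24 mOsm/kg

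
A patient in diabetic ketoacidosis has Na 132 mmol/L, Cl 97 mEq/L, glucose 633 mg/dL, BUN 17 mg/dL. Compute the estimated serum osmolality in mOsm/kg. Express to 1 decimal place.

Calculated osmolality = 2·Na + glucose/18 + BUN/2.8
= 2·132 + 633/18 + 17/2.8
= 264 + 35.17 + 6.07
= 305.24 mOsm/kg

305.2 mOsm/kg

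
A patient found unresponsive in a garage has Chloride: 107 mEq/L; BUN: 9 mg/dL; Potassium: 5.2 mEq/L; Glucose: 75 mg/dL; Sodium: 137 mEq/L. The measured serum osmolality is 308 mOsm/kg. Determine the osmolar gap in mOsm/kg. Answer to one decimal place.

Calculated osmolality = 2·Na + glucose/18 + BUN/2.8
= 2·137 + 75/18 + 9/2.8
= 274 + 4.17 + 3.21
= 281.38 mOsm/kg ≈ 281.4 mOsm/kg
Osmolar gap = measured − calculated = 308 − 281.4 = 26.6 mOsm/kg

26.6 mOsm/kg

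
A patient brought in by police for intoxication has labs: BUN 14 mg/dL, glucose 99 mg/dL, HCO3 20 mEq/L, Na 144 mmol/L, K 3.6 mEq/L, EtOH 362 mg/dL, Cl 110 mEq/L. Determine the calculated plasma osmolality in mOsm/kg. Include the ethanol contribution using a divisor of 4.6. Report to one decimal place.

377.2 mOsm/kg

Calculated osmolality = 2·Na + glucose/18 + BUN/2.8 + ethanol/4.6
= 2·144 + 99/18 + 14/2.8 + 362/4.6
= 288 + 5.50 + 5 + 78.70
= 377.2 mOsm/kg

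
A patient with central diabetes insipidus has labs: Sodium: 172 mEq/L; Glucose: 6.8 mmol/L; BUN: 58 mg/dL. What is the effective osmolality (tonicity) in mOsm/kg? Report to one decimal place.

Effective osmolality excludes urea (freely permeant across cell membranes):
2·Na + glucose
= 2·172 + 6.8
= 344 + 6.8
= 350.8 mOsm/kg

350.8 mOsm/kg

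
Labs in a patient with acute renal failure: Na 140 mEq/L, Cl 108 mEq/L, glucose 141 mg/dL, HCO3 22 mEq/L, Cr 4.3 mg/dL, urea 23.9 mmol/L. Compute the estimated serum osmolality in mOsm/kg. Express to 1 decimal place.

Calculated osmolality = 2·Na + glucose/18 + urea
= 2·140 + 141/18 + 23.9
= 280 + 7.83 + 23.90
= 311.73 mOsm/kg

311.7 mOsm/kg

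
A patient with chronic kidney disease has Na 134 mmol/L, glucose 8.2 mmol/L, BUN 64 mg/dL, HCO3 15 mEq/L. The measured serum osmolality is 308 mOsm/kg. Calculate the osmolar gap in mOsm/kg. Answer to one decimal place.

Calculated osmolality = 2·Na + glucose + BUN/2.8
= 2·134 + 8.2 + 64/2.8
= 268 + 8.20 + 22.86
= 299.06 mOsm/kg ≈ 299.1 mOsm/kg
Osmolar gap = measured − calculated = 308 − 299.1 = 8.9 mOsm/kg

8.9 mOsm/kg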